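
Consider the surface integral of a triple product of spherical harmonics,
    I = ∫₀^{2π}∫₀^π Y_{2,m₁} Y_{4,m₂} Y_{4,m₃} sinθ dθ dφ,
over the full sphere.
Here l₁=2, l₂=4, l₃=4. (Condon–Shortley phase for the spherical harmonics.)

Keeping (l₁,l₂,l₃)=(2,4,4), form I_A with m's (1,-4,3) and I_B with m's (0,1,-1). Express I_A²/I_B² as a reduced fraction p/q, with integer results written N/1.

588/289

Shared (l₁,l₂,l₃)=(2,4,4): N and (l;000)² cancel in I_A²/I_B².
A: Δ = 2!·2!·6!/11! = 1/13860; Racah Σ t=0..0: t=0:+1/1440 = 1/1440; ⇒ 3j(2 4 4; 1 -4 3)² = 7/165, sgn -1
B: Δ = 2!·2!·6!/11! = 1/13860; Racah Σ t=0..2: t=0:+1/480 t=1:−1/48 t=2:+1/144 = -17/1440; ⇒ 3j(2 4 4; 0 1 -1)² = 289/13860, sgn +1
I_A²/I_B² = (7/165)/(289/13860) = 588/289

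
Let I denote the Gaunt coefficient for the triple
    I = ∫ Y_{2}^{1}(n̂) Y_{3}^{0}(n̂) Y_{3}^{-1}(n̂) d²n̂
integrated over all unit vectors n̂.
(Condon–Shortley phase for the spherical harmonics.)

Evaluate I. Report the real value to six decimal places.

m-sum 0 ✓  L=8 even ✓  1≤3≤5 ✓
Π(2lᵢ+1) = 5×7×7 = 245
triangle coeff Δ(2,3,3) = 1/3780
Σ_t [0,2]: t=0:+1/24 t=1:−1/4 t=2:+1/24 = -1/6
(3j)²=4/105 [(2 3 3; 0 0 0)], sign=+1
Σ_t [0,1]: t=0:+1/12 t=1:−1/8 = -1/24
(3j)²=1/210 [(2 3 3; 1 0 -1)], sign=-1
⇒ 4πI² = 2/45
I = (-1)√(2/45/(4π)) = -0.05947080

-0.059471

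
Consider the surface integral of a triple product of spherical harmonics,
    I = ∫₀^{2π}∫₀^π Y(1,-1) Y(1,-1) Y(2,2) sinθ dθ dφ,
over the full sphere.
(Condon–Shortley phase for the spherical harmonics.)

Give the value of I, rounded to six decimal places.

Checks pass: Σm=0; 4 even; l₃=2∈[0,2].
(2·1+1)(2·1+1)(2·2+1) = 45
Δ: 0! 2! 2! / 5! → 1/30
sum: t=0:+1/1 = 1/1
3j²(1 1 2; 0 0 0) = Δ·Π!·Σ² = 2/15  (sign +1)
sum: t=0:+1/4 = 1/4
3j²(1 1 2; -1 -1 2) = Δ·Π!·Σ² = 1/5  (sign +1)
combine: 4πI² = 45·2/15·1/5 = 6/5
take √, sign +1: I = 0.30901936

0.309019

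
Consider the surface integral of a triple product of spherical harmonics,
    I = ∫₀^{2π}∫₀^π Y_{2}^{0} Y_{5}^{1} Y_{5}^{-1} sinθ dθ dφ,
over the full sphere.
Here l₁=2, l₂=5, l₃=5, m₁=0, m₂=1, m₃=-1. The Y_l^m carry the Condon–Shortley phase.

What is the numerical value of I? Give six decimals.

Rules hold: Σm=0, L=12 even, 3≤5≤7.
N = 5·11·11 = 605
Δ = 2!·2!·8!/13! = 1/38610
Racah Σ t=0..2: t=0:+1/2880 t=1:−1/576 t=2:+1/2880 = -1/960
⇒ 3j(2 5 5; 0 0 0)² = 10/429, sgn +1
Racah Σ t=0..2: t=0:+1/5760 t=1:−1/720 t=2:+1/2304 = -1/1280
⇒ 3j(2 5 5; 0 1 -1)² = 27/1430, sgn -1
4πI² = N·(3j₀)²·(3jₘ)² = 45/169
I = -1·√(0.266272/4π) = -0.14556534

-0.145565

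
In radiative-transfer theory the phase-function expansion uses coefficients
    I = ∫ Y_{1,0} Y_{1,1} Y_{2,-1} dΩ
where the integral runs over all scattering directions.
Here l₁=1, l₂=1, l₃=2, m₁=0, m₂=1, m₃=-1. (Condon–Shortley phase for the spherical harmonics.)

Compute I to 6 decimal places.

m-sum 0 ✓  L=4 even ✓  0≤2≤2 ✓
Π(2lᵢ+1) = 3×3×5 = 45
triangle coeff Δ(1,1,2) = 1/30
Σ_t [0,0]: t=0:+1/1 = 1/1
(3j)²=2/15 [(1 1 2; 0 0 0)], sign=+1
Σ_t [0,0]: t=0:+1/2 = 1/2
(3j)²=1/10 [(1 1 2; 0 1 -1)], sign=-1
⇒ 4πI² = 3/5
I = (-1)√(3/5/(4π)) = -0.21850969

-0.218510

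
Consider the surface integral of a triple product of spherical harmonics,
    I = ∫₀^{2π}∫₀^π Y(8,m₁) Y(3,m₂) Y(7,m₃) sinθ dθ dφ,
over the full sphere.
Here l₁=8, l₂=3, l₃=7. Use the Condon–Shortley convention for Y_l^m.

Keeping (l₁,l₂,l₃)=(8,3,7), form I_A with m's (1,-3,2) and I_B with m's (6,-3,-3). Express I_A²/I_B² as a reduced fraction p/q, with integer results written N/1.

Same 8,3,7: normalisation and zero-m 3j drop out of the ratio.
A: Δ: 4! 12! 2! / 19! → 1/5290740; sum: t=0:+1/29030400 = 1/29030400; 3j²(8 3 7; 1 -3 2) = Δ·Π!·Σ² = 54/4199  (sign -1)
B: Δ: 4! 12! 2! / 19! → 1/5290740; sum: t=0:+1/348364800 = 1/348364800; 3j²(8 3 7; 6 -3 -3) = Δ·Π!·Σ² = 11/646  (sign +1)
I_A²/I_B² = (54/4199)/(11/646) = 108/143

108/143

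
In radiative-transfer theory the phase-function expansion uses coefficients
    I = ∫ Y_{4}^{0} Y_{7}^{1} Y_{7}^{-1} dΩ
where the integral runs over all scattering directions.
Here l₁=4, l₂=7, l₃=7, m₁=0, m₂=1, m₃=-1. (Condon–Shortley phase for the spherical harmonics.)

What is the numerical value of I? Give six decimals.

Checks pass: Σm=0; 18 even; l₃=7∈[3,11].
(2·4+1)(2·7+1)(2·7+1) = 2025
Δ: 4! 4! 10! / 19! → 1/58198140
sum: t=0:+1/17418240 t=1:−1/622080 t=2:+1/230400 t=3:−1/622080 t=4:+1/17418240 = 1/806400
3j²(4 7 7; 0 0 0) = Δ·Π!·Σ² = 2268/230945  (sign -1)
sum: t=0:+1/46448640 t=1:−1/1088640 t=2:+1/276480 t=3:−1/518400 t=4:+1/9953280 = 23/25804800
3j²(4 7 7; 0 1 -1) = Δ·Π!·Σ² = 42849/6466460  (sign +1)
combine: 4πI² = 2025·2268/230945·42849/6466460 = 281132289/2133423721
take √, sign -1: I = -0.10240281

-0.102403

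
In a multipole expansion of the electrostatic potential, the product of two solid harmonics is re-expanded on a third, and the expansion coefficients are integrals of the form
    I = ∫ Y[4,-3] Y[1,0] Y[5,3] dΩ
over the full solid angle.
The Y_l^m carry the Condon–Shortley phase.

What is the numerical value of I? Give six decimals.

Rules hold: Σm=0, L=10 even, 3≤5≤5.
N = 9·3·11 = 297
Δ = 0!·8!·2!/11! = 1/495
Racah Σ t=0..0: t=0:+1/576 = 1/576
⇒ 3j(4 1 5; 0 0 0)² = 5/99, sgn -1
Racah Σ t=0..0: t=0:+1/5040 = 1/5040
⇒ 3j(4 1 5; -3 0 3)² = 16/495, sgn +1
4πI² = N·(3j₀)²·(3jₘ)² = 16/33
I = -1·√(0.484848/4π) = -0.19642560

-0.196426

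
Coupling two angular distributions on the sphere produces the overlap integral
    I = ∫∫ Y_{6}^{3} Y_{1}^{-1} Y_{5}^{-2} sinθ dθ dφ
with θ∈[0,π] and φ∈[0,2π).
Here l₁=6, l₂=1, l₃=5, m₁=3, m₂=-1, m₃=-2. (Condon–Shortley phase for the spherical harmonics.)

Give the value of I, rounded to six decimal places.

-0.245154

Rules hold: Σm=0, L=12 even, 5≤5≤7.
N = 13·3·11 = 429
Δ = 2!·10!·0!/13! = 1/858
Racah Σ t=1..1: t=1:−1/14400 = -1/14400
⇒ 3j(6 1 5; 0 0 0)² = 6/143, sgn +1
Racah Σ t=0..0: t=0:+1/60480 = 1/60480
⇒ 3j(6 1 5; 3 -1 -2)² = 6/143, sgn -1
4πI² = N·(3j₀)²·(3jₘ)² = 108/143
I = -1·√(0.755245/4π) = -0.24515397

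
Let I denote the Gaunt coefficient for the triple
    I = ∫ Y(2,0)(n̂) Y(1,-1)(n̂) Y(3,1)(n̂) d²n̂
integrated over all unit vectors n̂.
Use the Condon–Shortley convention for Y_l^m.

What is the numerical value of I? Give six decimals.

Checks pass: Σm=0; 6 even; l₃=3∈[1,3].
(2·2+1)(2·1+1)(2·3+1) = 105
Δ: 0! 4! 2! / 7! → 1/105
sum: t=0:+1/4 = 1/4
3j²(2 1 3; 0 0 0) = Δ·Π!·Σ² = 3/35  (sign -1)
sum: t=0:+1/8 = 1/8
3j²(2 1 3; 0 -1 1) = Δ·Π!·Σ² = 2/35  (sign +1)
combine: 4πI² = 105·3/35·2/35 = 18/35
take √, sign -1: I = -0.20230066

-0.202301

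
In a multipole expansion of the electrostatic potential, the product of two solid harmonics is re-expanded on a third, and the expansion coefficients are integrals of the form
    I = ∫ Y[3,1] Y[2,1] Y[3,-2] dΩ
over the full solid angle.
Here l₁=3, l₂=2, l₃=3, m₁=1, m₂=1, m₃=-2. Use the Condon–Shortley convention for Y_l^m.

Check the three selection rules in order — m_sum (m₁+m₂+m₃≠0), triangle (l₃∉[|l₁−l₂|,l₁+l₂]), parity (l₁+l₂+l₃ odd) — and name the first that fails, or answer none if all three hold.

m₁+m₂+m₃ = 1 + 1 − 2 = 0  ✓
triangle: |3−2|=1 ≤ l₃=3 ≤ 3+2=5  ✓
parity: l₁+l₂+l₃ = 8 is even  ✓

none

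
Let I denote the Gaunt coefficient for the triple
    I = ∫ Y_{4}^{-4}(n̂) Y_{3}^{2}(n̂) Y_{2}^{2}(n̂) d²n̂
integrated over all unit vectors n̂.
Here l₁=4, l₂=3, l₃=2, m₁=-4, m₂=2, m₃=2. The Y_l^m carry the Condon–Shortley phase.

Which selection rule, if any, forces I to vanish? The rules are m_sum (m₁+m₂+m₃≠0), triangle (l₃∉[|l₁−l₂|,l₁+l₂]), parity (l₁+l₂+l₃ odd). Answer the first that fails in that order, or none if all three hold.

azimuthal sum: -4 + 2 + 2 = 0  ✓
1 ≤ 2 ≤ 7 (triangle on l)  ✓
L = 4 + 3 + 2 = 9 (odd)  ✗

parity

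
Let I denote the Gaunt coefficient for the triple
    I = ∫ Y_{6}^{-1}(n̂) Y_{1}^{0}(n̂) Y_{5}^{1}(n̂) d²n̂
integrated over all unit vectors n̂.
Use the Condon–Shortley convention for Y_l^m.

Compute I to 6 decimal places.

-0.241725

Checks pass: Σm=0; 12 even; l₃=5∈[5,7].
(2·6+1)(2·1+1)(2·5+1) = 429
Δ: 2! 10! 0! / 13! → 1/858
sum: t=1:−1/14400 = -1/14400
3j²(6 1 5; 0 0 0) = Δ·Π!·Σ² = 6/143  (sign +1)
sum: t=1:−1/17280 = -1/17280
3j²(6 1 5; -1 0 1) = Δ·Π!·Σ² = 35/858  (sign -1)
combine: 4πI² = 429·6/143·35/858 = 105/143
take √, sign -1: I = -0.24172507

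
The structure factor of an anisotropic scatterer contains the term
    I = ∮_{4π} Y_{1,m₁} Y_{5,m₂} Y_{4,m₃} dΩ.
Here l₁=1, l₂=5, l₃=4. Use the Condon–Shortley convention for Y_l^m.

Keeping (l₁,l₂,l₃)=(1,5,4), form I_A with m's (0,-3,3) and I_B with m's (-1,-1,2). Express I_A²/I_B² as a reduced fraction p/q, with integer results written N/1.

l's match ⇒ only the (l;m) 3-j factors differ between A and B.
A: triangle coeff Δ(1,5,4) = 1/495; Σ_t [1,1]: t=1:−1/5040 = -1/5040; (3j)²=16/495 [(1 5 4; 0 -3 3)], sign=+1
B: triangle coeff Δ(1,5,4) = 1/495; Σ_t [2,2]: t=2:+1/2880 = 1/2880; (3j)²=2/165 [(1 5 4; -1 -1 2)], sign=+1
I_A²/I_B² = (16/495)/(2/165) = 8/3

8/3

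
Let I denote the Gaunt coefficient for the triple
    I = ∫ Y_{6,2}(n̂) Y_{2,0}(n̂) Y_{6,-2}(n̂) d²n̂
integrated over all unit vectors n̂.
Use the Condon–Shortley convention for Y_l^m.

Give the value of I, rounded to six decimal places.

0.114688

Rules hold: Σm=0, L=14 even, 4≤6≤8.
N = 13·5·13 = 845
Δ = 2!·10!·2!/15! = 1/90090
Racah Σ t=0..2: t=0:+1/69120 t=1:−1/14400 t=2:+1/69120 = -7/172800
⇒ 3j(6 2 6; 0 0 0)² = 14/715, sgn -1
Racah Σ t=0..2: t=0:+1/69120 t=1:−1/30240 t=2:+1/322560 = -1/64512
⇒ 3j(6 2 6; 2 0 -2)² = 10/1001, sgn -1
4πI² = N·(3j₀)²·(3jₘ)² = 20/121
I = +1·√(0.165289/4π) = 0.11468784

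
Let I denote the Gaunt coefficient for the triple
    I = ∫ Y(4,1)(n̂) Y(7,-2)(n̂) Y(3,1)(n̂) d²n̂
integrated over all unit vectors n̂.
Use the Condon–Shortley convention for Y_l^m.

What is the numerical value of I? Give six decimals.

0.239176

m-sum 0 ✓  L=14 even ✓  3≤3≤11 ✓
Π(2lᵢ+1) = 9×15×7 = 945
triangle coeff Δ(4,7,3) = 1/45045
Σ_t [4,4]: t=4:+1/20736 = 1/20736
(3j)²=35/1287 [(4 7 3; 0 0 0)], sign=-1
Σ_t [3,3]: t=3:−1/34560 = -1/34560
(3j)²=4/143 [(4 7 3; 1 -2 1)], sign=-1
⇒ 4πI² = 14700/20449
I = (+1)√(14700/20449/(4π)) = 0.23917605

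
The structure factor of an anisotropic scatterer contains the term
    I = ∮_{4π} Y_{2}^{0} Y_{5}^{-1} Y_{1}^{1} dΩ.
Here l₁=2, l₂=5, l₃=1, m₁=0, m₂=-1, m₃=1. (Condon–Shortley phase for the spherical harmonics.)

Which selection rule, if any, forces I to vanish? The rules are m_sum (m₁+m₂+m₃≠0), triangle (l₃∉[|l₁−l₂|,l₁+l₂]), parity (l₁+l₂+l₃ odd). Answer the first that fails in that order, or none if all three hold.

m₁+m₂+m₃ = 0 − 1 + 1 = 0  ✓
triangle: |2−5|=3 ≤ l₃=1 ≤ 2+5=7  ✗
parity: l₁+l₂+l₃ = 8 is even

triangle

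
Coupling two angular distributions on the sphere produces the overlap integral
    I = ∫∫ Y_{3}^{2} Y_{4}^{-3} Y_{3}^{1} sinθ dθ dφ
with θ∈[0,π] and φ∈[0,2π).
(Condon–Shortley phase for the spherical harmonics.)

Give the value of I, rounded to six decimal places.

-0.095955

Rules hold: Σm=0, L=10 even, 1≤3≤7.
N = 7·9·7 = 441
Δ = 4!·2!·4!/11! = 1/34650
Racah Σ t=1..3: t=1:−1/72 t=2:+1/16 t=3:−1/72 = 5/144
⇒ 3j(3 4 3; 0 0 0)² = 2/77, sgn -1
Racah Σ t=0..1: t=0:+1/144 t=1:−1/288 = 1/288
⇒ 3j(3 4 3; 2 -3 1)² = 1/99, sgn +1
4πI² = N·(3j₀)²·(3jₘ)² = 14/121
I = -1·√(0.115702/4π) = -0.09595473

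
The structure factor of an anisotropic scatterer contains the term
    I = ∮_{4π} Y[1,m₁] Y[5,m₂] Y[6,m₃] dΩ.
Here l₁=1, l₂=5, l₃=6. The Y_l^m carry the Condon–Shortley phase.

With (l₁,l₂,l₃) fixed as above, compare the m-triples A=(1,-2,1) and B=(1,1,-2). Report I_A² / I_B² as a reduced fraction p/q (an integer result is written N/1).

5/14

l's match ⇒ only the (l;m) 3-j factors differ between A and B.
A: triangle coeff Δ(1,5,6) = 1/858; Σ_t [0,0]: t=0:+1/60480 = 1/60480; (3j)²=5/429 [(1 5 6; 1 -2 1)], sign=-1
B: triangle coeff Δ(1,5,6) = 1/858; Σ_t [0,0]: t=0:+1/34560 = 1/34560; (3j)²=14/429 [(1 5 6; 1 1 -2)], sign=+1
I_A²/I_B² = (5/429)/(14/429) = 5/14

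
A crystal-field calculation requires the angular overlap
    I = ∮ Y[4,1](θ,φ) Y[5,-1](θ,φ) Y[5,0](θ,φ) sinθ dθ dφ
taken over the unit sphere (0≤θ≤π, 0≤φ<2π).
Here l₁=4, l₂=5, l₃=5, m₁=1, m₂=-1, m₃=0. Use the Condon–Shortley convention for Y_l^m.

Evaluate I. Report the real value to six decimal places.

Checks pass: Σm=0; 14 even; l₃=5∈[1,9].
(2·4+1)(2·5+1)(2·5+1) = 1089
Δ: 4! 4! 6! / 15! → 1/3153150
sum: t=0:+1/69120 t=1:−1/1728 t=2:+1/576 t=3:−1/1728 t=4:+1/69120 = 7/11520
3j²(4 5 5; 0 0 0) = Δ·Π!·Σ² = 2/143  (sign -1)
sum: t=0:+1/6912 t=1:−1/864 t=2:+1/1152 t=3:−1/17280 = -7/34560
3j²(4 5 5; 1 -1 0) = Δ·Π!·Σ² = 1/429  (sign +1)
combine: 4πI² = 1089·2/143·1/429 = 6/169
take √, sign -1: I = -0.05315295

-0.053153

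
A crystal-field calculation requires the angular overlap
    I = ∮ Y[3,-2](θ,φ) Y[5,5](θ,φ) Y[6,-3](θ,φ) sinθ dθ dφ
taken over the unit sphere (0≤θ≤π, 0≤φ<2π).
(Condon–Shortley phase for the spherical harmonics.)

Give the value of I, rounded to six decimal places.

m-sum 0 ✓  L=14 even ✓  2≤6≤8 ✓
Π(2lᵢ+1) = 7×11×13 = 1001
triangle coeff Δ(3,5,6) = 1/675675
Σ_t [0,2]: t=0:+1/8640 t=1:−1/2304 t=2:+1/8640 = -7/34560
(3j)²=7/429 [(3 5 6; 0 0 0)], sign=-1
Σ_t [2,2]: t=2:+1/483840 = 1/483840
(3j)²=6/1001 [(3 5 6; -2 5 -3)], sign=-1
⇒ 4πI² = 14/143
I = (+1)√(14/143/(4π)) = 0.08826552

0.088266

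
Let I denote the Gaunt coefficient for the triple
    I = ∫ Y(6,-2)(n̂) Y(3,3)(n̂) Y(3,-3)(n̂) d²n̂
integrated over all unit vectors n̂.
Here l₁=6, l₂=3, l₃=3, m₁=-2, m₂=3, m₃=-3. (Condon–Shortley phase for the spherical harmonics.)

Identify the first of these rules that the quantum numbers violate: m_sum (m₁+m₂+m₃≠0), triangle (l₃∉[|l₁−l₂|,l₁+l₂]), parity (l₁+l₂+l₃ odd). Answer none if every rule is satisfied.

m₁+m₂+m₃ = -2 + 3 − 3 = -2  ✗
triangle: |6−3|=3 ≤ l₃=3 ≤ 6+3=9
parity: l₁+l₂+l₃ = 12 is even

m_sum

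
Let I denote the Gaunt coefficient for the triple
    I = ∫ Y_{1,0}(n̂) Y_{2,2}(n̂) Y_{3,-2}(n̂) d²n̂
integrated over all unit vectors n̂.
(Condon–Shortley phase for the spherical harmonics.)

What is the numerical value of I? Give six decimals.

0.184674

m-sum 0 ✓  L=6 even ✓  1≤3≤3 ✓
Π(2lᵢ+1) = 3×5×7 = 105
triangle coeff Δ(1,2,3) = 1/105
Σ_t [0,0]: t=0:+1/4 = 1/4
(3j)²=3/35 [(1 2 3; 0 0 0)], sign=-1
Σ_t [0,0]: t=0:+1/24 = 1/24
(3j)²=1/21 [(1 2 3; 0 2 -2)], sign=-1
⇒ 4πI² = 3/7
I = (+1)√(3/7/(4π)) = 0.18467439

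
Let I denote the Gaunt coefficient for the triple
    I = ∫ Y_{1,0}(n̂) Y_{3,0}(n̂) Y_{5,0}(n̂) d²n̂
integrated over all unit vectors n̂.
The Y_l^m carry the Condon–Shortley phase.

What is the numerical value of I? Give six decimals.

l₃=5 ∉ [2,4] — triangle fails ⇒ I = 0

0.000000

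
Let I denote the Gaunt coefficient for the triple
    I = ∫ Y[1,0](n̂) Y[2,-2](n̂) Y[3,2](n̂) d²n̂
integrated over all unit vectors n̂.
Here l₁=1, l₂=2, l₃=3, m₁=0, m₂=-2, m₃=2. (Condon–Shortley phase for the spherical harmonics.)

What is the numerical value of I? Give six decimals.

0.184674

m-sum 0 ✓  L=6 even ✓  1≤3≤3 ✓
Π(2lᵢ+1) = 3×5×7 = 105
triangle coeff Δ(1,2,3) = 1/105
Σ_t [0,0]: t=0:+1/4 = 1/4
(3j)²=3/35 [(1 2 3; 0 0 0)], sign=-1
Σ_t [0,0]: t=0:+1/24 = 1/24
(3j)²=1/21 [(1 2 3; 0 -2 2)], sign=-1
⇒ 4πI² = 3/7
I = (+1)√(3/7/(4π)) = 0.18467439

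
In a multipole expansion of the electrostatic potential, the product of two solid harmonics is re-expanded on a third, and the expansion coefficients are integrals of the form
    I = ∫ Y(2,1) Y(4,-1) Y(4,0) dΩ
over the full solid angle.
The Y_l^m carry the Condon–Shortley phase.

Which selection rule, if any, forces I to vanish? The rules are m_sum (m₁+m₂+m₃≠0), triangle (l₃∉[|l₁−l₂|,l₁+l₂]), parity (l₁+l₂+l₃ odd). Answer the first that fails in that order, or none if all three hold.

none

Σmᵢ = 0  ✓
l₃∈[|l₁−l₂|,l₁+l₂]=[2,6], have l₃=4  ✓
Σlᵢ = 10 ⇒ even  ✓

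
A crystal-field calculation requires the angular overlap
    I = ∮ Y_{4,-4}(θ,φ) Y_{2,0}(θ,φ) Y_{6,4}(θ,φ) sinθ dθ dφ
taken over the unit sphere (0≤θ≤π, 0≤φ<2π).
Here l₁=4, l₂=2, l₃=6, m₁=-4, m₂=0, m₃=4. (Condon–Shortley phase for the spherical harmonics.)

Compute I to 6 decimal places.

m-sum 0 ✓  L=12 even ✓  2≤6≤6 ✓
Π(2lᵢ+1) = 9×5×13 = 585
triangle coeff Δ(4,2,6) = 1/6435
Σ_t [0,0]: t=0:+1/2304 = 1/2304
(3j)²=5/143 [(4 2 6; 0 0 0)], sign=+1
Σ_t [0,0]: t=0:+1/161280 = 1/161280
(3j)²=1/143 [(4 2 6; -4 0 4)], sign=+1
⇒ 4πI² = 225/1573
I = (+1)√(225/1573/(4π)) = 0.10668957

0.106690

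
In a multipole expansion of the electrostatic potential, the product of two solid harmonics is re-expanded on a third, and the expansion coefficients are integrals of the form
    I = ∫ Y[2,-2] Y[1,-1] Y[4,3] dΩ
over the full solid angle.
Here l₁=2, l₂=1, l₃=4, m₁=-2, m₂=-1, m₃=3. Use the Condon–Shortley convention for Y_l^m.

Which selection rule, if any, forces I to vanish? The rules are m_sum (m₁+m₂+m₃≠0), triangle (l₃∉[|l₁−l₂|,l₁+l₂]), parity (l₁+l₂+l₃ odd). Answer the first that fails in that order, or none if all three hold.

triangle

Σmᵢ = 0  ✓
l₃∈[|l₁−l₂|,l₁+l₂]=[1,3], have l₃=4  ✗
Σlᵢ = 7 ⇒ odd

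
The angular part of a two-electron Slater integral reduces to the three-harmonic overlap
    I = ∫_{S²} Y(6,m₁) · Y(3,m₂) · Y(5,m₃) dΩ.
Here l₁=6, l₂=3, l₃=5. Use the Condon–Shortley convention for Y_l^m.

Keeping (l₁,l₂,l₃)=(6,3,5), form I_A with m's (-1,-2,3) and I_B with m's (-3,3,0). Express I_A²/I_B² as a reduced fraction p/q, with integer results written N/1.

16/21

l's match ⇒ only the (l;m) 3-j factors differ between A and B.
A: triangle coeff Δ(6,3,5) = 1/675675; Σ_t [0,1]: t=0:+1/120960 t=1:−1/17280 = -1/20160; (3j)²=64/3003 [(6 3 5; -1 -2 3)], sign=-1
B: triangle coeff Δ(6,3,5) = 1/675675; Σ_t [4,4]: t=4:+1/34560 = 1/34560; (3j)²=4/143 [(6 3 5; -3 3 0)], sign=-1
I_A²/I_B² = (64/3003)/(4/143) = 16/21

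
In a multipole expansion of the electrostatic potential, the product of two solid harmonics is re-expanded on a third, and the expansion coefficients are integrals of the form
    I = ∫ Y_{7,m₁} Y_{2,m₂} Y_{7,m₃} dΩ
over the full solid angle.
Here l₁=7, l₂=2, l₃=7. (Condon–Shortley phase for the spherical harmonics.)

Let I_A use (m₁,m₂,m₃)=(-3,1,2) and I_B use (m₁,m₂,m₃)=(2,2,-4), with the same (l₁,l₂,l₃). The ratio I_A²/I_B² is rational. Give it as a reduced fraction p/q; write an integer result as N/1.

Shared (l₁,l₂,l₃)=(7,2,7): N and (l;000)² cancel in I_A²/I_B².
A: Δ = 2!·12!·2!/17! = 1/185640; Racah Σ t=1..2: t=1:−1/4354560 t=2:+1/1935360 = 1/3483648; ⇒ 3j(7 2 7; -3 1 2)² = 125/12376, sgn -1
B: Δ = 2!·12!·2!/17! = 1/185640; Racah Σ t=2..2: t=2:+1/8709120 = 1/8709120; ⇒ 3j(7 2 7; 2 2 -4)² = 55/3094, sgn -1
I_A²/I_B² = (125/12376)/(55/3094) = 25/44

25/44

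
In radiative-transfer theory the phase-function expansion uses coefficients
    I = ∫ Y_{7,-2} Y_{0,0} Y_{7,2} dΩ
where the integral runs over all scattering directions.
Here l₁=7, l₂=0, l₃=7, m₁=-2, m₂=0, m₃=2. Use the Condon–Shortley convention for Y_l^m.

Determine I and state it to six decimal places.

0.282095

Rules hold: Σm=0, L=14 even, 7≤7≤7.
N = 15·1·15 = 225
Δ = 0!·14!·0!/15! = 1/15
Racah Σ t=0..0: t=0:+1/25401600 = 1/25401600
⇒ 3j(7 0 7; 0 0 0)² = 1/15, sgn -1
Racah Σ t=0..0: t=0:+1/43545600 = 1/43545600
⇒ 3j(7 0 7; -2 0 2)² = 1/15, sgn -1
4πI² = N·(3j₀)²·(3jₘ)² = 1/1
I = +1·√(1/4π) = 0.28209479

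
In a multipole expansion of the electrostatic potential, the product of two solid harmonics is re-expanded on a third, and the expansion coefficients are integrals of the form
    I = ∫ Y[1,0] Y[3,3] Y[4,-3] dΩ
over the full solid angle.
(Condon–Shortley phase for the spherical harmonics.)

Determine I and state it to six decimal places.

m-sum 0 ✓  L=8 even ✓  2≤4≤4 ✓
Π(2lᵢ+1) = 3×7×9 = 189
triangle coeff Δ(1,3,4) = 1/252
Σ_t [0,0]: t=0:+1/36 = 1/36
(3j)²=4/63 [(1 3 4; 0 0 0)], sign=+1
Σ_t [0,0]: t=0:+1/720 = 1/720
(3j)²=1/36 [(1 3 4; 0 3 -3)], sign=-1
⇒ 4πI² = 1/3
I = (-1)√(1/3/(4π)) = -0.16286750

-0.162868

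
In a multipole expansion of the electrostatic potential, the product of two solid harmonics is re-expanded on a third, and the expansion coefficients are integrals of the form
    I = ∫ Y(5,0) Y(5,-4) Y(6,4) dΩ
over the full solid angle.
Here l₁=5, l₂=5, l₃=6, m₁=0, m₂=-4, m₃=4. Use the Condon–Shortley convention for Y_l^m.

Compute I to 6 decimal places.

Checks pass: Σm=0; 16 even; l₃=6∈[0,10].
(2·5+1)(2·5+1)(2·6+1) = 1573
Δ: 4! 6! 6! / 17! → 1/28588560
sum: t=0:+1/345600 t=1:−1/13824 t=2:+1/5184 t=3:−1/13824 t=4:+1/345600 = 7/129600
3j²(5 5 6; 0 0 0) = Δ·Π!·Σ² = 80/7293  (sign +1)
sum: t=0:+1/345600 t=1:−1/207360 = -1/518400
3j²(5 5 6; 0 -4 4) = Δ·Π!·Σ² = 12/2431  (sign -1)
combine: 4πI² = 1573·80/7293·12/2431 = 320/3757
take √, sign -1: I = -0.08232836

-0.082328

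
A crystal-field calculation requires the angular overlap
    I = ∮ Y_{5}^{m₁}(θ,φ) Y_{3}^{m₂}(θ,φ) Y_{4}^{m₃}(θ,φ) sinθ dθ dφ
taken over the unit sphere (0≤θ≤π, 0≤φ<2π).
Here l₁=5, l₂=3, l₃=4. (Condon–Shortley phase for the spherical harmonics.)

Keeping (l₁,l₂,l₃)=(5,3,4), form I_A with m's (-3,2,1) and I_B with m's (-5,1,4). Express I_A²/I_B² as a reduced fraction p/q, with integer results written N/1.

Same 5,3,4: normalisation and zero-m 3j drop out of the ratio.
A: Δ: 4! 6! 2! / 13! → 1/180180; sum: t=3:−1/1440 t=4:+1/1152 = 1/5760; 3j²(5 3 4; -3 2 1) = Δ·Π!·Σ² = 1/858  (sign -1)
B: Δ: 4! 6! 2! / 13! → 1/180180; sum: t=4:+1/34560 = 1/34560; 3j²(5 3 4; -5 1 4) = Δ·Π!·Σ² = 14/429  (sign +1)
I_A²/I_B² = (1/858)/(14/429) = 1/28

1/28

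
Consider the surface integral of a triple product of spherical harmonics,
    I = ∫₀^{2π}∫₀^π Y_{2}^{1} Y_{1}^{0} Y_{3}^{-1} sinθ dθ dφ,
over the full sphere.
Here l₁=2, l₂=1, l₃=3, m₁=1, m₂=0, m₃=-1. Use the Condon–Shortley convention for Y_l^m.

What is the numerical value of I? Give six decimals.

m-sum 0 ✓  L=6 even ✓  1≤3≤3 ✓
Π(2lᵢ+1) = 5×3×7 = 105
triangle coeff Δ(2,1,3) = 1/105
Σ_t [0,0]: t=0:+1/4 = 1/4
(3j)²=3/35 [(2 1 3; 0 0 0)], sign=-1
Σ_t [0,0]: t=0:+1/6 = 1/6
(3j)²=8/105 [(2 1 3; 1 0 -1)], sign=+1
⇒ 4πI² = 24/35
I = (-1)√(24/35/(4π)) = -0.23359668

-0.233597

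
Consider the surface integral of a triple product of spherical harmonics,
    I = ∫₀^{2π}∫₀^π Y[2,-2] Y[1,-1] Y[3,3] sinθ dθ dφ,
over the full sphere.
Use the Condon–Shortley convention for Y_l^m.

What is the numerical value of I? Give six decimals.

m-sum 0 ✓  L=6 even ✓  1≤3≤3 ✓
Π(2lᵢ+1) = 5×3×7 = 105
triangle coeff Δ(2,1,3) = 1/105
Σ_t [0,0]: t=0:+1/4 = 1/4
(3j)²=3/35 [(2 1 3; 0 0 0)], sign=-1
Σ_t [0,0]: t=0:+1/48 = 1/48
(3j)²=1/7 [(2 1 3; -2 -1 3)], sign=+1
⇒ 4πI² = 9/7
I = (-1)√(9/7/(4π)) = -0.31986543

-0.319865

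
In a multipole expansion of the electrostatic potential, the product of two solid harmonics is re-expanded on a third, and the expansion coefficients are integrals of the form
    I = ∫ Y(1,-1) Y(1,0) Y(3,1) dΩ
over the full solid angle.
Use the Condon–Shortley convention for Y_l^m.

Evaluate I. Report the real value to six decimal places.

|1−1|≤3≤1+1 violated ⇒ I = 0

0.000000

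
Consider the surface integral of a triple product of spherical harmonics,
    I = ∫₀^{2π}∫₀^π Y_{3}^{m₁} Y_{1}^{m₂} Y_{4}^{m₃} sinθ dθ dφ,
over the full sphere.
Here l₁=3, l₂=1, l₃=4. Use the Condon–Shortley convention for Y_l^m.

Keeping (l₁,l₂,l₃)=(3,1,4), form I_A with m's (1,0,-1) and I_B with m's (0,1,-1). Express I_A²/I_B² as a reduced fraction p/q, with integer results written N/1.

3/2

Shared (l₁,l₂,l₃)=(3,1,4): N and (l;000)² cancel in I_A²/I_B².
A: Δ = 0!·6!·2!/9! = 1/252; Racah Σ t=0..0: t=0:+1/48 = 1/48; ⇒ 3j(3 1 4; 1 0 -1)² = 5/84, sgn -1
B: Δ = 0!·6!·2!/9! = 1/252; Racah Σ t=0..0: t=0:+1/72 = 1/72; ⇒ 3j(3 1 4; 0 1 -1)² = 5/126, sgn -1
I_A²/I_B² = (5/84)/(5/126) = 3/2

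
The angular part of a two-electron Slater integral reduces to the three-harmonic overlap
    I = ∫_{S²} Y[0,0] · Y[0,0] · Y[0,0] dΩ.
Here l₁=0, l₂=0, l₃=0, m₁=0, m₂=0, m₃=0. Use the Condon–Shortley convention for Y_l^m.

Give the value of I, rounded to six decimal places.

0.282095

Rules hold: Σm=0, L=0 even, 0≤0≤0.
N = 1·1·1 = 1
Δ = 0!·0!·0!/1! = 1/1
Racah Σ t=0..0: t=0:+1/1 = 1/1
⇒ 3j(0 0 0; 0 0 0)² = 1/1, sgn +1
(m-triple is (0,0,0) — same symbol as above.)
4πI² = N·(3j₀)²·(3jₘ)² = 1/1
I = +1·√(1/4π) = 0.28209479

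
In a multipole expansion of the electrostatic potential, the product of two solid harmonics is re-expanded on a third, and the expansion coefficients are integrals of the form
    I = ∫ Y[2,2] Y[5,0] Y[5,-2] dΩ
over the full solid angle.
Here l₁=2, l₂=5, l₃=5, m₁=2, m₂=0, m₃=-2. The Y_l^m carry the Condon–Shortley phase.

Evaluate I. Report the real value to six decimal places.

-0.191372

Checks pass: Σm=0; 12 even; l₃=5∈[3,7].
(2·2+1)(2·5+1)(2·5+1) = 605
Δ: 2! 2! 8! / 13! → 1/38610
sum: t=0:+1/2880 t=1:−1/576 t=2:+1/2880 = -1/960
3j²(2 5 5; 0 0 0) = Δ·Π!·Σ² = 10/429  (sign +1)
sum: t=0:+1/2880 = 1/2880
3j²(2 5 5; 2 0 -2) = Δ·Π!·Σ² = 14/429  (sign -1)
combine: 4πI² = 605·10/429·14/429 = 700/1521
take √, sign -1: I = -0.19137248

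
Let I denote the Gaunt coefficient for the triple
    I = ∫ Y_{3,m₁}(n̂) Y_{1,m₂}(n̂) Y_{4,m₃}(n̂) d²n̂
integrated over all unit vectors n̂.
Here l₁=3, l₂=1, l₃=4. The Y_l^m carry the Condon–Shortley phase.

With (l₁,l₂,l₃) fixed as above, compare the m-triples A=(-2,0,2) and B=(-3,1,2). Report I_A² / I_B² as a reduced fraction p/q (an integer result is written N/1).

l's match ⇒ only the (l;m) 3-j factors differ between A and B.
A: triangle coeff Δ(3,1,4) = 1/252; Σ_t [0,0]: t=0:+1/120 = 1/120; (3j)²=1/21 [(3 1 4; -2 0 2)], sign=+1
B: triangle coeff Δ(3,1,4) = 1/252; Σ_t [0,0]: t=0:+1/1440 = 1/1440; (3j)²=1/252 [(3 1 4; -3 1 2)], sign=+1
I_A²/I_B² = (1/21)/(1/252) = 12/1

12/1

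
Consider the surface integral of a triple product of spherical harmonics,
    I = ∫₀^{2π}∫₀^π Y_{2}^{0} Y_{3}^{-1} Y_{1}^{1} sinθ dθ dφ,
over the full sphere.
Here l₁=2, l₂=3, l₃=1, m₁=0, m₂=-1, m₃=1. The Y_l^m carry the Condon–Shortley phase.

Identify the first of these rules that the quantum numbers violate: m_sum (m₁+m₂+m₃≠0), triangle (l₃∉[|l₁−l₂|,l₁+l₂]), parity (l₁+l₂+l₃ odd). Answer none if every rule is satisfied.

none

m₁+m₂+m₃ = 0 − 1 + 1 = 0  ✓
triangle: |2−3|=1 ≤ l₃=1 ≤ 2+3=5  ✓
parity: l₁+l₂+l₃ = 6 is even  ✓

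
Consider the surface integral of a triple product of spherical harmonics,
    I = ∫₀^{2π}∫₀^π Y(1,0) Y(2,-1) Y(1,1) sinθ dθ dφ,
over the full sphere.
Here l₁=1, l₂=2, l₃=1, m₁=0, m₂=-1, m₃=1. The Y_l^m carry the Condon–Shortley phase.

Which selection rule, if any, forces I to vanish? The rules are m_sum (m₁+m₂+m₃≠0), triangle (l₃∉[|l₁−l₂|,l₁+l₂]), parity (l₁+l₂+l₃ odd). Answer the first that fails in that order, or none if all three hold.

Σmᵢ = 0  ✓
l₃∈[|l₁−l₂|,l₁+l₂]=[1,3], have l₃=1  ✓
Σlᵢ = 4 ⇒ even  ✓

none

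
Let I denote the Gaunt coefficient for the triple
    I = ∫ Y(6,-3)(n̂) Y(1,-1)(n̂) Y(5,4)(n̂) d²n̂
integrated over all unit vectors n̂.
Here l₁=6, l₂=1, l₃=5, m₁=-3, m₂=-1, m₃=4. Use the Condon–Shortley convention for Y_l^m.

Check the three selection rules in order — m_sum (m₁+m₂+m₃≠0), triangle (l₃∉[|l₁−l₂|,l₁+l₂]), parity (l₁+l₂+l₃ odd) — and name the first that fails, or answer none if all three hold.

none

Σmᵢ = 0  ✓
l₃∈[|l₁−l₂|,l₁+l₂]=[5,7], have l₃=5  ✓
Σlᵢ = 12 ⇒ even  ✓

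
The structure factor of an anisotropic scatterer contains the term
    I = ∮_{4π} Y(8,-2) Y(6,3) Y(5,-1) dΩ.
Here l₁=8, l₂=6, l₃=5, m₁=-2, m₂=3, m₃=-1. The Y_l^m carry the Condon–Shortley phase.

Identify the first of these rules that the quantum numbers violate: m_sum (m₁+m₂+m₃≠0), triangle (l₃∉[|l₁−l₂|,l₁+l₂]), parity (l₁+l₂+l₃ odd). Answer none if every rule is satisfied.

parity

Σmᵢ = 0  ✓
l₃∈[|l₁−l₂|,l₁+l₂]=[2,14], have l₃=5  ✓
Σlᵢ = 19 ⇒ odd  ✗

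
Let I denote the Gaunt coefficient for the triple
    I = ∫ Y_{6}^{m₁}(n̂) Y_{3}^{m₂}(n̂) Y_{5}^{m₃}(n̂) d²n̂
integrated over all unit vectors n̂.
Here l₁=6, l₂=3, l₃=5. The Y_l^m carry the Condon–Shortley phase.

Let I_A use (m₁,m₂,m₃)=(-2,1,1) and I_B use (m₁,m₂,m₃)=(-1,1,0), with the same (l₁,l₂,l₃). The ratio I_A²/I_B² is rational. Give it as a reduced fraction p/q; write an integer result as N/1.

Same 6,3,5: normalisation and zero-m 3j drop out of the ratio.
A: Δ: 4! 8! 2! / 15! → 1/675675; sum: t=2:+1/11520 t=3:−1/4320 t=4:+1/27648 = -1/9216; 3j²(6 3 5; -2 1 1) = Δ·Π!·Σ² = 2/143  (sign -1)
B: Δ: 4! 8! 2! / 15! → 1/675675; sum: t=2:+1/5760 t=3:−1/3456 t=4:+1/34560 = -1/11520; 3j²(6 3 5; -1 1 0) = Δ·Π!·Σ² = 2/429  (sign +1)
I_A²/I_B² = (2/143)/(2/429) = 3/1

3/1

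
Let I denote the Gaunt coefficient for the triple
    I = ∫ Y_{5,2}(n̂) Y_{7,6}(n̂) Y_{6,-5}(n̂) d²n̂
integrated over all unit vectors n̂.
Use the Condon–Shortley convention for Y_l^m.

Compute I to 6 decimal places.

Σmᵢ = 3 ≠ 0, so the φ-integral vanishes; I = 0

0.000000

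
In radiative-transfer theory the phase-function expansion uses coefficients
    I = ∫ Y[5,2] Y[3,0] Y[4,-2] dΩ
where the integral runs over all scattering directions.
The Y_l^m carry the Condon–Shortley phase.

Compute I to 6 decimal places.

0.022664

Rules hold: Σm=0, L=12 even, 2≤4≤8.
N = 11·7·9 = 693
Δ = 4!·6!·2!/13! = 1/180180
Racah Σ t=1..3: t=1:−1/576 t=2:+1/144 t=3:−1/576 = 1/288
⇒ 3j(5 3 4; 0 0 0)² = 20/1001, sgn +1
Racah Σ t=1..3: t=1:−1/576 t=2:+1/480 t=3:−1/8640 = 1/4320
⇒ 3j(5 3 4; 2 0 -2)² = 1/2145, sgn +1
4πI² = N·(3j₀)²·(3jₘ)² = 12/1859
I = +1·√(0.00645508/4π) = 0.02266449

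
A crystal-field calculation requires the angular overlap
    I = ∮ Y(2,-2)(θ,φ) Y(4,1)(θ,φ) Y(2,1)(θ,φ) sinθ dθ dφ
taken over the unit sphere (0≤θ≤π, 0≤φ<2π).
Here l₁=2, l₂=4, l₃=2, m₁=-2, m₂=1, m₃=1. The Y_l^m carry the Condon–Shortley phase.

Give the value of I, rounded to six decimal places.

-0.090112

Rules hold: Σm=0, L=8 even, 2≤2≤6.
N = 5·9·5 = 225
Δ = 4!·0!·4!/9! = 1/630
Racah Σ t=2..2: t=2:+1/16 = 1/16
⇒ 3j(2 4 2; 0 0 0)² = 2/35, sgn +1
Racah Σ t=4..4: t=4:+1/144 = 1/144
⇒ 3j(2 4 2; -2 1 1)² = 1/126, sgn -1
4πI² = N·(3j₀)²·(3jₘ)² = 5/49
I = -1·√(0.102041/4π) = -0.09011188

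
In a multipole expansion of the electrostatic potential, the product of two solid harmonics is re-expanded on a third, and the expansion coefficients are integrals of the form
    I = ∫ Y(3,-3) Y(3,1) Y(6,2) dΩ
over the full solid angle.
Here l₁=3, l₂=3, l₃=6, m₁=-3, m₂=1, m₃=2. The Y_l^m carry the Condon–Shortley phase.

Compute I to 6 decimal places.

0.062728

Rules hold: Σm=0, L=12 even, 0≤6≤6.
N = 7·7·13 = 637
Δ = 0!·6!·6!/13! = 1/12012
Racah Σ t=0..0: t=0:+1/1296 = 1/1296
⇒ 3j(3 3 6; 0 0 0)² = 100/3003, sgn +1
Racah Σ t=0..0: t=0:+1/34560 = 1/34560
⇒ 3j(3 3 6; -3 1 2)² = 1/429, sgn +1
4πI² = N·(3j₀)²·(3jₘ)² = 700/14157
I = +1·√(0.0494455/4π) = 0.06272757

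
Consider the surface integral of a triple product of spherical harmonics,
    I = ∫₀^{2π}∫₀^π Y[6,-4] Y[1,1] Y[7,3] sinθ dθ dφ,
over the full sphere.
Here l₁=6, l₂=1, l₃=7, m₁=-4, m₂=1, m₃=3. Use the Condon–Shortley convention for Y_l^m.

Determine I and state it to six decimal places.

m-sum 0 ✓  L=14 even ✓  5≤7≤7 ✓
Π(2lᵢ+1) = 13×3×15 = 585
triangle coeff Δ(6,1,7) = 1/1365
Σ_t [0,0]: t=0:+1/518400 = 1/518400
(3j)²=7/195 [(6 1 7; 0 0 0)], sign=-1
Σ_t [0,0]: t=0:+1/14515200 = 1/14515200
(3j)²=2/455 [(6 1 7; -4 1 3)], sign=+1
⇒ 4πI² = 6/65
I = (-1)√(6/65/(4π)) = -0.08570655

-0.085707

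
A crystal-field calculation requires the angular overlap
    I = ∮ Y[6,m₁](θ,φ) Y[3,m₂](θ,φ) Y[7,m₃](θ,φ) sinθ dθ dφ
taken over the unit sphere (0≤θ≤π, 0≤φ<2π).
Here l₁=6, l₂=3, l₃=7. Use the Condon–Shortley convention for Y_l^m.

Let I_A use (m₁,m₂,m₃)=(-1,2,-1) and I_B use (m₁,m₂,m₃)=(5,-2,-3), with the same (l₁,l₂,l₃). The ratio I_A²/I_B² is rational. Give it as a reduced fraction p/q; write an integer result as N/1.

Shared (l₁,l₂,l₃)=(6,3,7): N and (l;000)² cancel in I_A²/I_B².
A: Δ = 2!·10!·4!/17! = 1/2042040; Racah Σ t=1..2: t=1:−1/414720 t=2:+1/172800 = 7/2073600; ⇒ 3j(6 3 7; -1 2 -1)² = 343/29172, sgn +1
B: Δ = 2!·10!·4!/17! = 1/2042040; Racah Σ t=0..1: t=0:+1/4354560 t=1:−1/87091200 = 19/87091200; ⇒ 3j(6 3 7; 5 -2 -3)² = 361/37128, sgn +1
I_A²/I_B² = (343/29172)/(361/37128) = 4802/3971

4802/3971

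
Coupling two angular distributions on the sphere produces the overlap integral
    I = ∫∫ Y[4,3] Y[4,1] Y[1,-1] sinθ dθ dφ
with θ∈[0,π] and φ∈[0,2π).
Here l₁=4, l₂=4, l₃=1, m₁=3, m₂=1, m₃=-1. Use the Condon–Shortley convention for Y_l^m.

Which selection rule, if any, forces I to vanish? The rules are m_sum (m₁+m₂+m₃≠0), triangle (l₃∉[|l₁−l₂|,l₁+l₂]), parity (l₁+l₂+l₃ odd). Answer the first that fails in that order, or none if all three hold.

azimuthal sum: 3 + 1 − 1 = 3  ✗
0 ≤ 1 ≤ 8 (triangle on l)
L = 4 + 4 + 1 = 9 (odd)

m_sum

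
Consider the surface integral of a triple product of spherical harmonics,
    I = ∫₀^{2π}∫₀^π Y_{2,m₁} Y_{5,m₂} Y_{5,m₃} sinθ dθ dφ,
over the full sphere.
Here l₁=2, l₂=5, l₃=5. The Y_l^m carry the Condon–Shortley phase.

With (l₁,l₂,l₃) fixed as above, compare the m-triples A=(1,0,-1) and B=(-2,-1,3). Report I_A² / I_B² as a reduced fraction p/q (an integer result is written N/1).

Same 2,5,5: normalisation and zero-m 3j drop out of the ratio.
A: Δ: 2! 2! 8! / 13! → 1/38610; sum: t=0:+1/1440 t=1:−1/1152 = -1/5760; 3j²(2 5 5; 1 0 -1) = Δ·Π!·Σ² = 1/858  (sign -1)
B: Δ: 2! 2! 8! / 13! → 1/38610; sum: t=2:+1/5760 = 1/5760; 3j²(2 5 5; -2 -1 3) = Δ·Π!·Σ² = 56/2145  (sign +1)
I_A²/I_B² = (1/858)/(56/2145) = 5/112

5/112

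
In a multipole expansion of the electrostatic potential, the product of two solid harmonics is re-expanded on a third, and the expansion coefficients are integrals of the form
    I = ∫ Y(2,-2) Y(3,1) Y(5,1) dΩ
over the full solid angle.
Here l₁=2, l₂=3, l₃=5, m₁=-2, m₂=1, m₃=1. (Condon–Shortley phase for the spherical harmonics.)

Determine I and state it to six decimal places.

m-sum 0 ✓  L=10 even ✓  1≤5≤5 ✓
Π(2lᵢ+1) = 5×7×11 = 385
triangle coeff Δ(2,3,5) = 1/2310
Σ_t [0,0]: t=0:+1/144 = 1/144
(3j)²=10/231 [(2 3 5; 0 0 0)], sign=-1
Σ_t [0,0]: t=0:+1/1152 = 1/1152
(3j)²=1/154 [(2 3 5; -2 1 1)], sign=+1
⇒ 4πI² = 25/231
I = (-1)√(25/231/(4π)) = -0.09280237

-0.092802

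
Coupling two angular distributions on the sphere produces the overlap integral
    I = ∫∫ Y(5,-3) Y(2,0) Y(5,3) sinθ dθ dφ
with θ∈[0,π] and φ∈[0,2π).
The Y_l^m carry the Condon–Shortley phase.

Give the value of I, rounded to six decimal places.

m-sum 0 ✓  L=12 even ✓  3≤5≤7 ✓
Π(2lᵢ+1) = 11×5×11 = 605
triangle coeff Δ(5,2,5) = 1/38610
Σ_t [0,2]: t=0:+1/2880 t=1:−1/576 t=2:+1/2880 = -1/960
(3j)²=10/429 [(5 2 5; 0 0 0)], sign=+1
Σ_t [0,2]: t=0:+1/161280 t=1:−1/5040 t=2:+1/5760 = -1/53760
(3j)²=1/4290 [(5 2 5; -3 0 3)], sign=-1
⇒ 4πI² = 5/1521
I = (-1)√(5/1521/(4π)) = -0.01617393

-0.016174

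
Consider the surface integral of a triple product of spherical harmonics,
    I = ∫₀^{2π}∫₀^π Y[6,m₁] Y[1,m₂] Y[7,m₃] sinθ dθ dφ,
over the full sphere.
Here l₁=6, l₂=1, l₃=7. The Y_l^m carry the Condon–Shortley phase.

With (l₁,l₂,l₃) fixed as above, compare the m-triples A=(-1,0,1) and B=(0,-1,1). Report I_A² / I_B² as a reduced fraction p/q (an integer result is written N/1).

l's match ⇒ only the (l;m) 3-j factors differ between A and B.
A: triangle coeff Δ(6,1,7) = 1/1365; Σ_t [0,0]: t=0:+1/604800 = 1/604800; (3j)²=16/455 [(6 1 7; -1 0 1)], sign=+1
B: triangle coeff Δ(6,1,7) = 1/1365; Σ_t [0,0]: t=0:+1/1036800 = 1/1036800; (3j)²=4/195 [(6 1 7; 0 -1 1)], sign=+1
I_A²/I_B² = (16/455)/(4/195) = 12/7

12/7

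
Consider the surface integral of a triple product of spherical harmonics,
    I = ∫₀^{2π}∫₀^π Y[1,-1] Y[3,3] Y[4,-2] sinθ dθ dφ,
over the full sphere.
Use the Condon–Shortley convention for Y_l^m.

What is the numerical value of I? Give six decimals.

0.061558

Rules hold: Σm=0, L=8 even, 2≤4≤4.
N = 3·7·9 = 189
Δ = 0!·2!·6!/9! = 1/252
Racah Σ t=0..0: t=0:+1/36 = 1/36
⇒ 3j(1 3 4; 0 0 0)² = 4/63, sgn +1
Racah Σ t=0..0: t=0:+1/1440 = 1/1440
⇒ 3j(1 3 4; -1 3 -2)² = 1/252, sgn +1
4πI² = N·(3j₀)²·(3jₘ)² = 1/21
I = +1·√(0.047619/4π) = 0.06155813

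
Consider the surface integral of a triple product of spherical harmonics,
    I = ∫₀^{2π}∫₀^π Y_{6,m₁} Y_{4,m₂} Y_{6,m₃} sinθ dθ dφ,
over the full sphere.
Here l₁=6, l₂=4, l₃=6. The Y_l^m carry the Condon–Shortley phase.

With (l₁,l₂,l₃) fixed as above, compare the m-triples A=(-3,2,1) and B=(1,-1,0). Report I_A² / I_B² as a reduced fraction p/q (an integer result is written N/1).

l's match ⇒ only the (l;m) 3-j factors differ between A and B.
A: triangle coeff Δ(6,4,6) = 1/15315300; Σ_t [2,4]: t=2:+1/483840 t=3:−1/51840 t=4:+1/69120 = -1/362880; (3j)²=16/17017 [(6 4 6; -3 2 1)], sign=+1
B: triangle coeff Δ(6,4,6) = 1/15315300; Σ_t [0,3]: t=0:+1/103680 t=1:−1/13824 t=2:+1/17280 t=3:−1/207360 = -1/103680; (3j)²=10/7293 [(6 4 6; 1 -1 0)], sign=-1
I_A²/I_B² = (16/17017)/(10/7293) = 24/35

24/35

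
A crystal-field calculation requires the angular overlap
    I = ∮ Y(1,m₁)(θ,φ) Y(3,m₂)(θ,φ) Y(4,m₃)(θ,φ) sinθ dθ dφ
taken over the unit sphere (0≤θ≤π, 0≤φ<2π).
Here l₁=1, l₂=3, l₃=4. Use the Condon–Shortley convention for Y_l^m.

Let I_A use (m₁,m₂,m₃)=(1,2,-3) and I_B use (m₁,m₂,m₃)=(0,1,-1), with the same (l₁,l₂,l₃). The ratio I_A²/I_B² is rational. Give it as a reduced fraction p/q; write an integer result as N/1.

l's match ⇒ only the (l;m) 3-j factors differ between A and B.
A: triangle coeff Δ(1,3,4) = 1/252; Σ_t [0,0]: t=0:+1/240 = 1/240; (3j)²=1/12 [(1 3 4; 1 2 -3)], sign=-1
B: triangle coeff Δ(1,3,4) = 1/252; Σ_t [0,0]: t=0:+1/48 = 1/48; (3j)²=5/84 [(1 3 4; 0 1 -1)], sign=-1
I_A²/I_B² = (1/12)/(5/84) = 7/5

7/5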